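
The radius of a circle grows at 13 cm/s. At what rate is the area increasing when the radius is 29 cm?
754π cm²/s

A = πr²
dA/dt = 2πr · dr/dt = 2π(29)(13) = 754π cm²/s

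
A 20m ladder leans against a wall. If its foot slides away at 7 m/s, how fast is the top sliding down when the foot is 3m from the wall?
21√391/391 ≈ 1.062 m/s

x² + y² = 20²
2x·dx/dt + 2y·dy/dt = 0
dy/dt = -x/y · dx/dt = -3/√391 · 7 = -21√391/391 m/s
The top is descending at 21√391/391 ≈ 1.062 m/s.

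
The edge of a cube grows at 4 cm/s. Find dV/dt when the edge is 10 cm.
1200 cm³/s

V = s³
dV/dt = 3s² · ds/dt = 3·10²·4 = 1200 cm³/s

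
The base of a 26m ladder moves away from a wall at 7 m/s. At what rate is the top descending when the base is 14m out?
49√30/60 ≈ 4.473 m/s

x² + y² = 26²
2x·dx/dt + 2y·dy/dt = 0
dy/dt = -x/y · dx/dt = -14/(4√30) · 7 = -49√30/60 m/s
The top is descending at 49√30/60 ≈ 4.473 m/s.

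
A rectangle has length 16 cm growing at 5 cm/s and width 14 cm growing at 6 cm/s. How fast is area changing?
166 cm²/s

A = lw
dA/dt = w·dl/dt + l·dw/dt = 14·5 + 16·6 = 166 cm²/s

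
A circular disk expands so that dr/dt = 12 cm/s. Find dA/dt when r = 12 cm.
288π cm²/s

A = πr²
dA/dt = 2πr · dr/dt = 2π(12)(12) = 288π cm²/s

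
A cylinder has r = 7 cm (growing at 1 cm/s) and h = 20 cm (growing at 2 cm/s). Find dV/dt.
378π cm³/s

V = πr²h
dV/dt = 2πrh·dr/dt + πr²·dh/dt
= 2π(7)(20)(1) + π(7)²(2)
= 378π cm³/s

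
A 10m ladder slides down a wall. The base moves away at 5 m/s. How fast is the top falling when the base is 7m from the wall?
35√51/51 ≈ 4.901 m/s

x² + y² = 10²
2x·dx/dt + 2y·dy/dt = 0
dy/dt = -x/y · dx/dt = -7/√51 · 5 = -35√51/51 m/s
The top is descending at 35√51/51 ≈ 4.901 m/s.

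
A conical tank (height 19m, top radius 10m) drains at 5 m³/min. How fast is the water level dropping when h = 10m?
361/(2000π) ≈ 0.05745 m/min

r/h = 10/19, so r = (10/19)h
V = (1/3)πr²h = (1/3)π((10/19)h)²h = (100/1083)πh³
dV/dh = (100/361)πh²
dh/dt = (dV/dt)/(dV/dh) = -5/((100/361)π·10²) = -361/(2000π) m/min
The level is dropping at 361/(2000π) ≈ 0.05745 m/min.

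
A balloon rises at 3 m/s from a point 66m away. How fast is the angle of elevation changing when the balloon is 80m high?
0.018408 rad/s

tan(θ) = y/66
sec²(θ) · dθ/dt = (1/66) · dy/dt
dθ/dt = cos²(θ)/66 · 3 = 66/(66² + 80²) · 3
dθ/dt = 0.018408 rad/s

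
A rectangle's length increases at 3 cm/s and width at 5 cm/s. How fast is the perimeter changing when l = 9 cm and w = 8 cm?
16 cm/s

P = 2(l + w)
dP/dt = 2(dl/dt + dw/dt) = 2(3 + 5) = 16 cm/s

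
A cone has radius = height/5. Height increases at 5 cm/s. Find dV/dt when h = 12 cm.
144π/5 cm³/s

V = (1/3)π(h/5)²h = πh³/75
dV/dt = πh²/25 · 5
At h = 12: dV/dt = 144π/5 cm³/s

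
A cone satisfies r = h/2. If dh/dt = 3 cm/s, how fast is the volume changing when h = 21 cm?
1323π/4 cm³/s

V = (1/3)π(h/2)²h = πh³/12
dV/dt = πh²/4 · 3
At h = 21: dV/dt = 1323π/4 cm³/s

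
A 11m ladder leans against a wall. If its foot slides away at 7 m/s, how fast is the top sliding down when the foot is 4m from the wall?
4√105/15 ≈ 2.733 m/s

x² + y² = 11²
2x·dx/dt + 2y·dy/dt = 0
dy/dt = -x/y · dx/dt = -4/√105 · 7 = -4√105/15 m/s
The top is descending at 4√105/15 ≈ 2.733 m/s.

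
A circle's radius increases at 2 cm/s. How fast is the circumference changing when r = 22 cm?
4π cm/s

C = 2πr
dC/dt = 2π · dr/dt = 2π · 2 = 4π cm/s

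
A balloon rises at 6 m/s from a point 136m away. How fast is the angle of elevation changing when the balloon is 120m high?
0.024805 rad/s

tan(θ) = y/136
sec²(θ) · dθ/dt = (1/136) · dy/dt
dθ/dt = cos²(θ)/136 · 6 = 136/(136² + 120²) · 6
dθ/dt = 0.024805 rad/s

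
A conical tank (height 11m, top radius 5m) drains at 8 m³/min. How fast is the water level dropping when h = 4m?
121/(50π) ≈ 0.7703 m/min

r/h = 5/11, so r = (5/11)h
V = (1/3)πr²h = (1/3)π((5/11)h)²h = (25/363)πh³
dV/dh = (25/121)πh²
dh/dt = (dV/dt)/(dV/dh) = -8/((25/121)π·4²) = -121/(50π) m/min
The level is dropping at 121/(50π) ≈ 0.7703 m/min.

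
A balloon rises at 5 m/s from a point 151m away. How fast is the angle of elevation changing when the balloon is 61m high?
0.028467 rad/s

tan(θ) = y/151
sec²(θ) · dθ/dt = (1/151) · dy/dt
dθ/dt = cos²(θ)/151 · 5 = 151/(151² + 61²) · 5
dθ/dt = 0.028467 rad/s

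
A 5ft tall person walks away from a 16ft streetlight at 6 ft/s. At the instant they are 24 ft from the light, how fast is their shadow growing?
30/11 ft/s

By similar triangles: 16/(x+s) = 5/s
Solving: s = 5x/11
ds/dt = 5/11 · dx/dt = 5/11 · 6 = 30/11 ft/s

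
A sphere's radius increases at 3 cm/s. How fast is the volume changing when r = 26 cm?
8112π cm³/s

V = (4/3)πr³
dV/dt = dV/dr · dr/dt = 4πr² · 3
At r = 26: dV/dt = 8112π cm³/s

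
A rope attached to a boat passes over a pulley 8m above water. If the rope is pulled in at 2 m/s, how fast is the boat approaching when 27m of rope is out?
54√665/665 ≈ 2.094 m/s

rope² = x² + 8²
x = √(27² - 8²) = √665
dx/dt = (rope/x) · d(rope)/dt = (27/√665) · (-2) = -54√665/665 m/s
The boat approaches at 54√665/665 ≈ 2.094 m/s.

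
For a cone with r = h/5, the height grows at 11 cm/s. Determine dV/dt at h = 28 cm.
8624π/25 cm³/s

V = (1/3)π(h/5)²h = πh³/75
dV/dt = πh²/25 · 11
At h = 28: dV/dt = 8624π/25 cm³/s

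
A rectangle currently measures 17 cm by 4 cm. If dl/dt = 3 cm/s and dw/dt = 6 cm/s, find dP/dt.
18 cm/s

P = 2(l + w)
dP/dt = 2(dl/dt + dw/dt) = 2(3 + 6) = 18 cm/s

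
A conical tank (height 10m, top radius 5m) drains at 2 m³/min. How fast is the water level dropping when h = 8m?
1/(8π) ≈ 0.03979 m/min

r/h = 5/10, so r = (1/2)h
V = (1/3)πr²h = (1/3)π((1/2)h)²h = (1/12)πh³
dV/dh = (1/4)πh²
dh/dt = (dV/dt)/(dV/dh) = -2/((1/4)π·8²) = -1/(8π) m/min
The level is dropping at 1/(8π) ≈ 0.03979 m/min.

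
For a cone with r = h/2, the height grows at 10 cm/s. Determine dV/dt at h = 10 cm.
250π cm³/s

V = (1/3)π(h/2)²h = πh³/12
dV/dt = πh²/4 · 10
At h = 10: dV/dt = 250π cm³/s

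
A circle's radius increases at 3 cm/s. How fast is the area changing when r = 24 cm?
144π cm²/s

A = πr²
dA/dt = 2πr · dr/dt = 2π(24)(3) = 144π cm²/s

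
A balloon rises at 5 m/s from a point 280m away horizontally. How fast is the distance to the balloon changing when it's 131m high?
655√95561/95561 ≈ 2.119 m/s

z² = 280² + y²
z = √(280² + 131²) = √95561
dz/dt = y/z · dy/dt = 131/√95561 · 5 = 655√95561/95561 ≈ 2.119 m/s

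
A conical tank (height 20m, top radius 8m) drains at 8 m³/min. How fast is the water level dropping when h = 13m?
50/(169π) ≈ 0.09417 m/min

r/h = 8/20, so r = (2/5)h
V = (1/3)πr²h = (1/3)π((2/5)h)²h = (4/75)πh³
dV/dh = (4/25)πh²
dh/dt = (dV/dt)/(dV/dh) = -8/((4/25)π·13²) = -50/(169π) m/min
The level is dropping at 50/(169π) ≈ 0.09417 m/min.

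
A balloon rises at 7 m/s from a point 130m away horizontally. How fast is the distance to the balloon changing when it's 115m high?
161√1205/1205 ≈ 4.638 m/s

z² = 130² + y²
z = √(130² + 115²) = 5√1205
dz/dt = y/z · dy/dt = 115/(5√1205) · 7 = 161√1205/1205 ≈ 4.638 m/s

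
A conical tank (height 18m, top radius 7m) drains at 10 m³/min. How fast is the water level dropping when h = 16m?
405/(1568π) ≈ 0.08222 m/min

r/h = 7/18, so r = (7/18)h
V = (1/3)πr²h = (1/3)π((7/18)h)²h = (49/972)πh³
dV/dh = (49/324)πh²
dh/dt = (dV/dt)/(dV/dh) = -10/((49/324)π·16²) = -405/(1568π) m/min
The level is dropping at 405/(1568π) ≈ 0.08222 m/min.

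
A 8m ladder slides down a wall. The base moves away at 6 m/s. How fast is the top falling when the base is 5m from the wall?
10√39/13 ≈ 4.804 m/s

x² + y² = 8²
2x·dx/dt + 2y·dy/dt = 0
dy/dt = -x/y · dx/dt = -5/√39 · 6 = -10√39/13 m/s
The top is descending at 10√39/13 ≈ 4.804 m/s.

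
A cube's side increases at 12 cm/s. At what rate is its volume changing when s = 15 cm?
8100 cm³/s

V = s³
dV/dt = 3s² · ds/dt = 3·15²·12 = 8100 cm³/s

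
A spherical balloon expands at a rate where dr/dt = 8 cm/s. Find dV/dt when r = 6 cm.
1152π cm³/s

V = (4/3)πr³
dV/dt = dV/dr · dr/dt = 4πr² · 8
At r = 6: dV/dt = 1152π cm³/s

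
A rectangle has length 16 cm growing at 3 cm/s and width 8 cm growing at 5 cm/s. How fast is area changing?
104 cm²/s

A = lw
dA/dt = w·dl/dt + l·dw/dt = 8·3 + 16·5 = 104 cm²/s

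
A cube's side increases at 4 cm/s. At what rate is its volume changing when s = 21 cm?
5292 cm³/s

V = s³
dV/dt = 3s² · ds/dt = 3·21²·4 = 5292 cm³/s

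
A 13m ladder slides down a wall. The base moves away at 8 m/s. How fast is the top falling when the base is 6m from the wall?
48√133/133 ≈ 4.162 m/s

x² + y² = 13²
2x·dx/dt + 2y·dy/dt = 0
dy/dt = -x/y · dx/dt = -6/√133 · 8 = -48√133/133 m/s
The top is descending at 48√133/133 ≈ 4.162 m/s.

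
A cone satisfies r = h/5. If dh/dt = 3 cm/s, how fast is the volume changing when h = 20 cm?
48π cm³/s

V = (1/3)π(h/5)²h = πh³/75
dV/dt = πh²/25 · 3
At h = 20: dV/dt = 48π cm³/s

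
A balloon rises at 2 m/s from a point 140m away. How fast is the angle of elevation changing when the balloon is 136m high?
0.00735 rad/s

tan(θ) = y/140
sec²(θ) · dθ/dt = (1/140) · dy/dt
dθ/dt = cos²(θ)/140 · 2 = 140/(140² + 136²) · 2
dθ/dt = 0.00735 rad/s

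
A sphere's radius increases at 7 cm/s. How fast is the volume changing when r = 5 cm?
700π cm³/s

V = (4/3)πr³
dV/dt = dV/dr · dr/dt = 4πr² · 7
At r = 5: dV/dt = 700π cm³/s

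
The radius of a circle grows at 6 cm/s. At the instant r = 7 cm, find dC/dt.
12π cm/s

C = 2πr
dC/dt = 2π · dr/dt = 2π · 6 = 12π cm/s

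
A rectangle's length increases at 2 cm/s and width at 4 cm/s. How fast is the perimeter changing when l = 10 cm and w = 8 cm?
12 cm/s

P = 2(l + w)
dP/dt = 2(dl/dt + dw/dt) = 2(2 + 4) = 12 cm/s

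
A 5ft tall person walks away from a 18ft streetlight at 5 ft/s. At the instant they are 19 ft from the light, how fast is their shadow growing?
25/13 ft/s

By similar triangles: 18/(x+s) = 5/s
Solving: s = 5x/13
ds/dt = 5/13 · dx/dt = 5/13 · 5 = 25/13 ft/s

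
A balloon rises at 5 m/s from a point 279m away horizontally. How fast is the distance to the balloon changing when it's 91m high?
455√298/5066 ≈ 1.55 m/s

z² = 279² + y²
z = √(279² + 91²) = 17√298
dz/dt = y/z · dy/dt = 91/(17√298) · 5 = 455√298/5066 ≈ 1.55 m/s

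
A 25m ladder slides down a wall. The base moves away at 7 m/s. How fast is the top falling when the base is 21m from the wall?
147√46/92 ≈ 10.84 m/s

x² + y² = 25²
2x·dx/dt + 2y·dy/dt = 0
dy/dt = -x/y · dx/dt = -21/(2√46) · 7 = -147√46/92 m/s
The top is descending at 147√46/92 ≈ 10.84 m/s.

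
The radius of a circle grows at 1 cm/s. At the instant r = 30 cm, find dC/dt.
2π cm/s

C = 2πr
dC/dt = 2π · dr/dt = 2π · 1 = 2π cm/s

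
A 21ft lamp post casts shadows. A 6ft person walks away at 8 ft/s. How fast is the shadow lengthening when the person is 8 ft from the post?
16/5 ft/s

By similar triangles: 21/(x+s) = 6/s
Solving: s = 6x/15
ds/dt = 6/15 · dx/dt = 2/5 · 8 = 16/5 ft/s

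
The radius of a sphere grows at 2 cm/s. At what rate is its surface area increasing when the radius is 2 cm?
32π cm²/s

S = 4πr²
dS/dt = dS/dr · dr/dt = 8πr · 2
At r = 2: dS/dt = 32π cm²/s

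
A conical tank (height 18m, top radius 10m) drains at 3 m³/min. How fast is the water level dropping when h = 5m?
243/(625π) ≈ 0.1238 m/min

r/h = 10/18, so r = (5/9)h
V = (1/3)πr²h = (1/3)π((5/9)h)²h = (25/243)πh³
dV/dh = (25/81)πh²
dh/dt = (dV/dt)/(dV/dh) = -3/((25/81)π·5²) = -243/(625π) m/min
The level is dropping at 243/(625π) ≈ 0.1238 m/min.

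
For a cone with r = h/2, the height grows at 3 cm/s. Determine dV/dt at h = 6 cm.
27π cm³/s

V = (1/3)π(h/2)²h = πh³/12
dV/dt = πh²/4 · 3
At h = 6: dV/dt = 27π cm³/s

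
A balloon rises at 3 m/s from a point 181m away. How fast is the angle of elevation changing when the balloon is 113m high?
0.011926 rad/s

tan(θ) = y/181
sec²(θ) · dθ/dt = (1/181) · dy/dt
dθ/dt = cos²(θ)/181 · 3 = 181/(181² + 113²) · 3
dθ/dt = 0.011926 rad/s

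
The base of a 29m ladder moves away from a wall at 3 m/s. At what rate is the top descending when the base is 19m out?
19√30/40 ≈ 2.602 m/s

x² + y² = 29²
2x·dx/dt + 2y·dy/dt = 0
dy/dt = -x/y · dx/dt = -19/(4√30) · 3 = -19√30/40 m/s
The top is descending at 19√30/40 ≈ 2.602 m/s.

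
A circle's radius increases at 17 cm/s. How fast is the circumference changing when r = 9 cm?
34π cm/s

C = 2πr
dC/dt = 2π · dr/dt = 2π · 17 = 34π cm/s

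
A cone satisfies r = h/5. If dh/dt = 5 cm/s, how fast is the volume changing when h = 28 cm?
784π/5 cm³/s

V = (1/3)π(h/5)²h = πh³/75
dV/dt = πh²/25 · 5
At h = 28: dV/dt = 784π/5 cm³/s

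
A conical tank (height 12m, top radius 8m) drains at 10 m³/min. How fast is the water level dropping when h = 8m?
45/(128π) ≈ 0.1119 m/min

r/h = 8/12, so r = (2/3)h
V = (1/3)πr²h = (1/3)π((2/3)h)²h = (4/27)πh³
dV/dh = (4/9)πh²
dh/dt = (dV/dt)/(dV/dh) = -10/((4/9)π·8²) = -45/(128π) m/min
The level is dropping at 45/(128π) ≈ 0.1119 m/min.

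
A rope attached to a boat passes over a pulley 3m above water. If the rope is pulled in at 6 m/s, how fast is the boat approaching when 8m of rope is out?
48√55/55 ≈ 6.472 m/s

rope² = x² + 3²
x = √(8² - 3²) = √55
dx/dt = (rope/x) · d(rope)/dt = (8/√55) · (-6) = -48√55/55 m/s
The boat approaches at 48√55/55 ≈ 6.472 m/s.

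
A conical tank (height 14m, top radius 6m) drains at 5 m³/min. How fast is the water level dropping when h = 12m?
245/(1296π) ≈ 0.06017 m/min

r/h = 6/14, so r = (3/7)h
V = (1/3)πr²h = (1/3)π((3/7)h)²h = (3/49)πh³
dV/dh = (9/49)πh²
dh/dt = (dV/dt)/(dV/dh) = -5/((9/49)π·12²) = -245/(1296π) m/min
The level is dropping at 245/(1296π) ≈ 0.06017 m/min.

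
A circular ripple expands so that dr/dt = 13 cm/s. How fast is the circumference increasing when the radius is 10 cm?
26π cm/s

C = 2πr
dC/dt = 2π · dr/dt = 2π · 13 = 26π cm/s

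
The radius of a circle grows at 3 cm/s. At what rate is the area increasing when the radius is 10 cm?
60π cm²/s

A = πr²
dA/dt = 2πr · dr/dt = 2π(10)(3) = 60π cm²/s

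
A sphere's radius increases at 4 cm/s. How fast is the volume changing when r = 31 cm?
15376π cm³/s

V = (4/3)πr³
dV/dt = dV/dr · dr/dt = 4πr² · 4
At r = 31: dV/dt = 15376π cm³/s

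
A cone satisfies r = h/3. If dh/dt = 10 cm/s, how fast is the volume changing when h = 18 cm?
360π cm³/s

V = (1/3)π(h/3)²h = πh³/27
dV/dt = πh²/9 · 10
At h = 18: dV/dt = 360π cm³/s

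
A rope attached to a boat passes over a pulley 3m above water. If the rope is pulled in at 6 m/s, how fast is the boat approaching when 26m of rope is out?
156√667/667 ≈ 6.04 m/s

rope² = x² + 3²
x = √(26² - 3²) = √667
dx/dt = (rope/x) · d(rope)/dt = (26/√667) · (-6) = -156√667/667 m/s
The boat approaches at 156√667/667 ≈ 6.04 m/s.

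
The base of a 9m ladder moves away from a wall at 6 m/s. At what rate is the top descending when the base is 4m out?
24√65/65 ≈ 2.977 m/s

x² + y² = 9²
2x·dx/dt + 2y·dy/dt = 0
dy/dt = -x/y · dx/dt = -4/√65 · 6 = -24√65/65 m/s
The top is descending at 24√65/65 ≈ 2.977 m/s.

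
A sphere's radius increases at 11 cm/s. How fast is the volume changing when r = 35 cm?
53900π cm³/s

V = (4/3)πr³
dV/dt = dV/dr · dr/dt = 4πr² · 11
At r = 35: dV/dt = 53900π cm³/s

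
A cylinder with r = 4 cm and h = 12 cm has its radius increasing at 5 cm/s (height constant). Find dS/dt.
200π cm²/s

S = 2πrh + 2πr² (lateral + bases)
dS/dt = (2πh + 4πr)·dr/dt = (2π·12 + 4π·4)·5
= 200π cm²/s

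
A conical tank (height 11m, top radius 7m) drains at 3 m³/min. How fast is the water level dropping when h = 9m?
121/(1323π) ≈ 0.02911 m/min

r/h = 7/11, so r = (7/11)h
V = (1/3)πr²h = (1/3)π((7/11)h)²h = (49/363)πh³
dV/dh = (49/121)πh²
dh/dt = (dV/dt)/(dV/dh) = -3/((49/121)π·9²) = -121/(1323π) m/min
The level is dropping at 121/(1323π) ≈ 0.02911 m/min.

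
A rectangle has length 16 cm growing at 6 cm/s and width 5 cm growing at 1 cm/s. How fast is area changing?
46 cm²/s

A = lw
dA/dt = w·dl/dt + l·dw/dt = 5·6 + 16·1 = 46 cm²/s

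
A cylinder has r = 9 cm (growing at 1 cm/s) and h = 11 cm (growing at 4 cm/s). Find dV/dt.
522π cm³/s

V = πr²h
dV/dt = 2πrh·dr/dt + πr²·dh/dt
= 2π(9)(11)(1) + π(9)²(4)
= 522π cm³/s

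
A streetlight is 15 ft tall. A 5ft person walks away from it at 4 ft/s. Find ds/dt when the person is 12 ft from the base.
2 ft/s

By similar triangles: 15/(x+s) = 5/s
Solving: s = 5x/10
ds/dt = 5/10 · dx/dt = 1/2 · 4 = 2 ft/s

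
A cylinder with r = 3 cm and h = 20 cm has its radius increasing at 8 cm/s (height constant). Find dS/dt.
416π cm²/s

S = 2πrh + 2πr² (lateral + bases)
dS/dt = (2πh + 4πr)·dr/dt = (2π·20 + 4π·3)·8
= 416π cm²/s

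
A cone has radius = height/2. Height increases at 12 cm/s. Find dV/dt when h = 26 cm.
2028π cm³/s

V = (1/3)π(h/2)²h = πh³/12
dV/dt = πh²/4 · 12
At h = 26: dV/dt = 2028π cm³/s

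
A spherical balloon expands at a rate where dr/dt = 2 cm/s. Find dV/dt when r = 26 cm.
5408π cm³/s

V = (4/3)πr³
dV/dt = dV/dr · dr/dt = 4πr² · 2
At r = 26: dV/dt = 5408π cm³/s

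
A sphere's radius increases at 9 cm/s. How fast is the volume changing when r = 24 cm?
20736π cm³/s

V = (4/3)πr³
dV/dt = dV/dr · dr/dt = 4πr² · 9
At r = 24: dV/dt = 20736π cm³/s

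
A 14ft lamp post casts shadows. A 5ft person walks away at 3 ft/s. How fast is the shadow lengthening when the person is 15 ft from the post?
5/3 ft/s

By similar triangles: 14/(x+s) = 5/s
Solving: s = 5x/9
ds/dt = 5/9 · dx/dt = 5/9 · 3 = 5/3 ft/s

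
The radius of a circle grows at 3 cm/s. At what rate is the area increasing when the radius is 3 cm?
18π cm²/s

A = πr²
dA/dt = 2πr · dr/dt = 2π(3)(3) = 18π cm²/s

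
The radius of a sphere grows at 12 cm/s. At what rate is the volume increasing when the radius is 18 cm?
15552π cm³/s

V = (4/3)πr³
dV/dt = dV/dr · dr/dt = 4πr² · 12
At r = 18: dV/dt = 15552π cm³/s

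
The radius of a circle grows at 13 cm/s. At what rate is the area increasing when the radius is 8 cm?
208π cm²/s

A = πr²
dA/dt = 2πr · dr/dt = 2π(8)(13) = 208π cm²/s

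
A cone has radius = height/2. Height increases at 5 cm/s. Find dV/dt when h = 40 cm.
2000π cm³/s

V = (1/3)π(h/2)²h = πh³/12
dV/dt = πh²/4 · 5
At h = 40: dV/dt = 2000π cm³/s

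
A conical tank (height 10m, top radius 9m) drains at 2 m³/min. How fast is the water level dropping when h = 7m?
200/(3969π) ≈ 0.01604 m/min

r/h = 9/10, so r = (9/10)h
V = (1/3)πr²h = (1/3)π((9/10)h)²h = (27/100)πh³
dV/dh = (81/100)πh²
dh/dt = (dV/dt)/(dV/dh) = -2/((81/100)π·7²) = -200/(3969π) m/min
The level is dropping at 200/(3969π) ≈ 0.01604 m/min.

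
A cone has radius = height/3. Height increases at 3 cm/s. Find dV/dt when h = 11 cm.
121π/3 cm³/s

V = (1/3)π(h/3)²h = πh³/27
dV/dt = πh²/9 · 3
At h = 11: dV/dt = 121π/3 cm³/s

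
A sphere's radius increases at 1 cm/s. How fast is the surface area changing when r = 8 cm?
64π cm²/s

S = 4πr²
dS/dt = dS/dr · dr/dt = 8πr · 1
At r = 8: dS/dt = 64π cm²/s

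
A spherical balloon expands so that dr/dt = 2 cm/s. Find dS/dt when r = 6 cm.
96π cm²/s

S = 4πr²
dS/dt = dS/dr · dr/dt = 8πr · 2
At r = 6: dS/dt = 96π cm²/s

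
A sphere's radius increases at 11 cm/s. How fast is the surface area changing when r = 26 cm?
2288π cm²/s

S = 4πr²
dS/dt = dS/dr · dr/dt = 8πr · 11
At r = 26: dS/dt = 2288π cm²/s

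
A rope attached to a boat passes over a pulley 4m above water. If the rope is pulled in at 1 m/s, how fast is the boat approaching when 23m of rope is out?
23√57/171 ≈ 1.015 m/s

rope² = x² + 4²
x = √(23² - 4²) = 3√57
dx/dt = (rope/x) · d(rope)/dt = (23/(3√57)) · (-1) = -23√57/171 m/s
The boat approaches at 23√57/171 ≈ 1.015 m/s.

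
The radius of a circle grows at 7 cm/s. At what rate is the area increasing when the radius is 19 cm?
266π cm²/s

A = πr²
dA/dt = 2πr · dr/dt = 2π(19)(7) = 266π cm²/s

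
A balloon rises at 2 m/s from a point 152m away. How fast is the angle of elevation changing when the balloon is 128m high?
0.007699 rad/s

tan(θ) = y/152
sec²(θ) · dθ/dt = (1/152) · dy/dt
dθ/dt = cos²(θ)/152 · 2 = 152/(152² + 128²) · 2
dθ/dt = 0.007699 rad/s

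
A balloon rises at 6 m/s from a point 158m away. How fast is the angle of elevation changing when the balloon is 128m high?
0.022927 rad/s

tan(θ) = y/158
sec²(θ) · dθ/dt = (1/158) · dy/dt
dθ/dt = cos²(θ)/158 · 6 = 158/(158² + 128²) · 6
dθ/dt = 0.022927 rad/s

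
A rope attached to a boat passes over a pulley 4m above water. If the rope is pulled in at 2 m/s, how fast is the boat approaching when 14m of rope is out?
14√5/15 ≈ 2.087 m/s

rope² = x² + 4²
x = √(14² - 4²) = 6√5
dx/dt = (rope/x) · d(rope)/dt = (14/(6√5)) · (-2) = -14√5/15 m/s
The boat approaches at 14√5/15 ≈ 2.087 m/s.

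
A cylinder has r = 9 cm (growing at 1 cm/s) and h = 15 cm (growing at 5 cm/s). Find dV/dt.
675π cm³/s

V = πr²h
dV/dt = 2πrh·dr/dt + πr²·dh/dt
= 2π(9)(15)(1) + π(9)²(5)
= 675π cm³/s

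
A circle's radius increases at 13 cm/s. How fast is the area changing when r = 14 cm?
364π cm²/s

A = πr²
dA/dt = 2πr · dr/dt = 2π(14)(13) = 364π cm²/s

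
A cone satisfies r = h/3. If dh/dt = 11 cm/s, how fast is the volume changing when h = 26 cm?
7436π/9 cm³/s

V = (1/3)π(h/3)²h = πh³/27
dV/dt = πh²/9 · 11
At h = 26: dV/dt = 7436π/9 cm³/s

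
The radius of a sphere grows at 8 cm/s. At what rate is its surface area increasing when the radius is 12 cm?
768π cm²/s

S = 4πr²
dS/dt = dS/dr · dr/dt = 8πr · 8
At r = 12: dS/dt = 768π cm²/s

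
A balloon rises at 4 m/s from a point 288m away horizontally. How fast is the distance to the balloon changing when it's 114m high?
76√2665/2665 ≈ 1.472 m/s

z² = 288² + y²
z = √(288² + 114²) = 6√2665
dz/dt = y/z · dy/dt = 114/(6√2665) · 4 = 76√2665/2665 ≈ 1.472 m/s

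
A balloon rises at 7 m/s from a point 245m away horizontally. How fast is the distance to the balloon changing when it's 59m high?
413√63506/63506 ≈ 1.639 m/s

z² = 245² + y²
z = √(245² + 59²) = √63506
dz/dt = y/z · dy/dt = 59/√63506 · 7 = 413√63506/63506 ≈ 1.639 m/s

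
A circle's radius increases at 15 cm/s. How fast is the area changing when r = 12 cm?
360π cm²/s

A = πr²
dA/dt = 2πr · dr/dt = 2π(12)(15) = 360π cm²/s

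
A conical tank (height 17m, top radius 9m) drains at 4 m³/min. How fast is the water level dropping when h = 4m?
289/(324π) ≈ 0.2839 m/min

r/h = 9/17, so r = (9/17)h
V = (1/3)πr²h = (1/3)π((9/17)h)²h = (27/289)πh³
dV/dh = (81/289)πh²
dh/dt = (dV/dt)/(dV/dh) = -4/((81/289)π·4²) = -289/(324π) m/min
The level is dropping at 289/(324π) ≈ 0.2839 m/min.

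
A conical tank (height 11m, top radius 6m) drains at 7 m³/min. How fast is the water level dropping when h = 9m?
847/(2916π) ≈ 0.09246 m/min

r/h = 6/11, so r = (6/11)h
V = (1/3)πr²h = (1/3)π((6/11)h)²h = (12/121)πh³
dV/dh = (36/121)πh²
dh/dt = (dV/dt)/(dV/dh) = -7/((36/121)π·9²) = -847/(2916π) m/min
The level is dropping at 847/(2916π) ≈ 0.09246 m/min.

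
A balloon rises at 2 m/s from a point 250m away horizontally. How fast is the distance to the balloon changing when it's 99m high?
198√72301/72301 ≈ 0.7364 m/s

z² = 250² + y²
z = √(250² + 99²) = √72301
dz/dt = y/z · dy/dt = 99/√72301 · 2 = 198√72301/72301 ≈ 0.7364 m/s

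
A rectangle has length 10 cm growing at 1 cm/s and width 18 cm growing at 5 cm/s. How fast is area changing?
68 cm²/s

A = lw
dA/dt = w·dl/dt + l·dw/dt = 18·1 + 10·5 = 68 cm²/s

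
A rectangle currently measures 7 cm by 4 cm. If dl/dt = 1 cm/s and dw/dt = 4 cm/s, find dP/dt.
10 cm/s

P = 2(l + w)
dP/dt = 2(dl/dt + dw/dt) = 2(1 + 4) = 10 cm/s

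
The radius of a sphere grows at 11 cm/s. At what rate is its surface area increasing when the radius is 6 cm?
528π cm²/s

S = 4πr²
dS/dt = dS/dr · dr/dt = 8πr · 11
At r = 6: dS/dt = 528π cm²/s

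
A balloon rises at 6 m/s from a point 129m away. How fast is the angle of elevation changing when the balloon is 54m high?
0.039577 rad/s

tan(θ) = y/129
sec²(θ) · dθ/dt = (1/129) · dy/dt
dθ/dt = cos²(θ)/129 · 6 = 129/(129² + 54²) · 6
dθ/dt = 0.039577 rad/s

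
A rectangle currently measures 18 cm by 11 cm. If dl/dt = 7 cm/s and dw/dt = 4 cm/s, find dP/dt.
22 cm/s

P = 2(l + w)
dP/dt = 2(dl/dt + dw/dt) = 2(7 + 4) = 22 cm/s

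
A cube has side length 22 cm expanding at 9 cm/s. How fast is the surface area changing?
2376 cm²/s

A = 6s²
dA/dt = 12s · ds/dt = 12·22·9 = 2376 cm²/s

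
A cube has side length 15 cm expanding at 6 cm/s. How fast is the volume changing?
4050 cm³/s

V = s³
dV/dt = 3s² · ds/dt = 3·15²·6 = 4050 cm³/s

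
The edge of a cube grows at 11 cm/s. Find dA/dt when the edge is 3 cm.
396 cm²/s

A = 6s²
dA/dt = 12s · ds/dt = 12·3·11 = 396 cm²/s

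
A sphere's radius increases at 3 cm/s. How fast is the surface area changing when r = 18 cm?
432π cm²/s

S = 4πr²
dS/dt = dS/dr · dr/dt = 8πr · 3
At r = 18: dS/dt = 432π cm²/s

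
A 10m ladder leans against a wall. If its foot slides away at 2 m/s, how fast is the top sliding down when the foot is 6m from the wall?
3/2 = 1.5 m/s

x² + y² = 10²
2x·dx/dt + 2y·dy/dt = 0
dy/dt = -x/y · dx/dt = -6/8 · 2 = -3/2 m/s
The top is descending at 3/2 = 1.5 m/s.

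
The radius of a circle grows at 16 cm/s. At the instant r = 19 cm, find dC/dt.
32π cm/s

C = 2πr
dC/dt = 2π · dr/dt = 2π · 16 = 32π cm/s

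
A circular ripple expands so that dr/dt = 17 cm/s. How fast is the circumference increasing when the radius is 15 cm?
34π cm/s

C = 2πr
dC/dt = 2π · dr/dt = 2π · 17 = 34π cm/s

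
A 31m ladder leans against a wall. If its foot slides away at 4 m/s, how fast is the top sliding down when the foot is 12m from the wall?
48√817/817 ≈ 1.679 m/s

x² + y² = 31²
2x·dx/dt + 2y·dy/dt = 0
dy/dt = -x/y · dx/dt = -12/√817 · 4 = -48√817/817 m/s
The top is descending at 48√817/817 ≈ 1.679 m/s.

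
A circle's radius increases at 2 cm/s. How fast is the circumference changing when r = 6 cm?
4π cm/s

C = 2πr
dC/dt = 2π · dr/dt = 2π · 2 = 4π cm/s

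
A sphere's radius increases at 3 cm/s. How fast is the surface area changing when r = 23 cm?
552π cm²/s

S = 4πr²
dS/dt = dS/dr · dr/dt = 8πr · 3
At r = 23: dS/dt = 552π cm²/s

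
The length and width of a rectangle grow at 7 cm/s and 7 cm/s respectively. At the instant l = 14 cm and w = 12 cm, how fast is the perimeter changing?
28 cm/s

P = 2(l + w)
dP/dt = 2(dl/dt + dw/dt) = 2(7 + 7) = 28 cm/s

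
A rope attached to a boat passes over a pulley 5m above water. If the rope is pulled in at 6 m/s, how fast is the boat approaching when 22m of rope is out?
44√51/51 ≈ 6.161 m/s

rope² = x² + 5²
x = √(22² - 5²) = 3√51
dx/dt = (rope/x) · d(rope)/dt = (22/(3√51)) · (-6) = -44√51/51 m/s
The boat approaches at 44√51/51 ≈ 6.161 m/s.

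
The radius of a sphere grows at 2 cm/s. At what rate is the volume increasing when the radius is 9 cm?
648π cm³/s

V = (4/3)πr³
dV/dt = dV/dr · dr/dt = 4πr² · 2
At r = 9: dV/dt = 648π cm³/s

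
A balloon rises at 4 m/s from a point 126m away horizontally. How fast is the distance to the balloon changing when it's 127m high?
508√32005/32005 ≈ 2.84 m/s

z² = 126² + y²
z = √(126² + 127²) = √32005
dz/dt = y/z · dy/dt = 127/√32005 · 4 = 508√32005/32005 ≈ 2.84 m/s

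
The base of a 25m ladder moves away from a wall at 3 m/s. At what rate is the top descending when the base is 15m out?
9/4 = 2.25 m/s

x² + y² = 25²
2x·dx/dt + 2y·dy/dt = 0
dy/dt = -x/y · dx/dt = -15/20 · 3 = -9/4 m/s
The top is descending at 9/4 = 2.25 m/s.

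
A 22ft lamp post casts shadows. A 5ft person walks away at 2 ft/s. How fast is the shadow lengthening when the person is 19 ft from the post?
10/17 ft/s

By similar triangles: 22/(x+s) = 5/s
Solving: s = 5x/17
ds/dt = 5/17 · dx/dt = 5/17 · 2 = 10/17 ft/s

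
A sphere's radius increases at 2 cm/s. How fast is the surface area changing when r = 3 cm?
48π cm²/s

S = 4πr²
dS/dt = dS/dr · dr/dt = 8πr · 2
At r = 3: dS/dt = 48π cm²/s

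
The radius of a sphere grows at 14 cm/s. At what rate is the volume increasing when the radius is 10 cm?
5600π cm³/s

V = (4/3)πr³
dV/dt = dV/dr · dr/dt = 4πr² · 14
At r = 10: dV/dt = 5600π cm³/s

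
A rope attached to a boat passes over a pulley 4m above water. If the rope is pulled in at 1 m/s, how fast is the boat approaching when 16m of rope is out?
4√15/15 ≈ 1.033 m/s

rope² = x² + 4²
x = √(16² - 4²) = 4√15
dx/dt = (rope/x) · d(rope)/dt = (16/(4√15)) · (-1) = -4√15/15 m/s
The boat approaches at 4√15/15 ≈ 1.033 m/s.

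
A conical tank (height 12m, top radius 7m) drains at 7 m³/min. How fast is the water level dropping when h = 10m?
36/(175π) ≈ 0.06548 m/min

r/h = 7/12, so r = (7/12)h
V = (1/3)πr²h = (1/3)π((7/12)h)²h = (49/432)πh³
dV/dh = (49/144)πh²
dh/dt = (dV/dt)/(dV/dh) = -7/((49/144)π·10²) = -36/(175π) m/min
The level is dropping at 36/(175π) ≈ 0.06548 m/min.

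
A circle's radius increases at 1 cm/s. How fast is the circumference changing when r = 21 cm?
2π cm/s

C = 2πr
dC/dt = 2π · dr/dt = 2π · 1 = 2π cm/s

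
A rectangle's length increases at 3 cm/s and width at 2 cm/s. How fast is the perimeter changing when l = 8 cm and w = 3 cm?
10 cm/s

P = 2(l + w)
dP/dt = 2(dl/dt + dw/dt) = 2(3 + 2) = 10 cm/s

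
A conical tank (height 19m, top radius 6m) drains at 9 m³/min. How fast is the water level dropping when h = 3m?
361/(36π) ≈ 3.192 m/min

r/h = 6/19, so r = (6/19)h
V = (1/3)πr²h = (1/3)π((6/19)h)²h = (12/361)πh³
dV/dh = (36/361)πh²
dh/dt = (dV/dt)/(dV/dh) = -9/((36/361)π·3²) = -361/(36π) m/min
The level is dropping at 361/(36π) ≈ 3.192 m/min.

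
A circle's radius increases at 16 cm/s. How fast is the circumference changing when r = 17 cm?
32π cm/s

C = 2πr
dC/dt = 2π · dr/dt = 2π · 16 = 32π cm/s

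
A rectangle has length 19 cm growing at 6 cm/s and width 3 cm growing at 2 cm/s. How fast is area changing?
56 cm²/s

A = lw
dA/dt = w·dl/dt + l·dw/dt = 3·6 + 19·2 = 56 cm²/s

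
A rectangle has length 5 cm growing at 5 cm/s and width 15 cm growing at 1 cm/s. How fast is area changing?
80 cm²/s

A = lw
dA/dt = w·dl/dt + l·dw/dt = 15·5 + 5·1 = 80 cm²/s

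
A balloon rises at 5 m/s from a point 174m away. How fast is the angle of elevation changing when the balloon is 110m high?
0.02053 rad/s

tan(θ) = y/174
sec²(θ) · dθ/dt = (1/174) · dy/dt
dθ/dt = cos²(θ)/174 · 5 = 174/(174² + 110²) · 5
dθ/dt = 0.02053 rad/s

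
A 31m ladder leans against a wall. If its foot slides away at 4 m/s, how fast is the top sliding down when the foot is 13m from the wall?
13√22/33 ≈ 1.848 m/s

x² + y² = 31²
2x·dx/dt + 2y·dy/dt = 0
dy/dt = -x/y · dx/dt = -13/(6√22) · 4 = -13√22/33 m/s
The top is descending at 13√22/33 ≈ 1.848 m/s.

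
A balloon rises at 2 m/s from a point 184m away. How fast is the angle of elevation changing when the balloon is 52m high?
0.010066 rad/s

tan(θ) = y/184
sec²(θ) · dθ/dt = (1/184) · dy/dt
dθ/dt = cos²(θ)/184 · 2 = 184/(184² + 52²) · 2
dθ/dt = 0.010066 rad/s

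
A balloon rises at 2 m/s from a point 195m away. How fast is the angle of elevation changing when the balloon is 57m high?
0.009449 rad/s

tan(θ) = y/195
sec²(θ) · dθ/dt = (1/195) · dy/dt
dθ/dt = cos²(θ)/195 · 2 = 195/(195² + 57²) · 2
dθ/dt = 0.009449 rad/s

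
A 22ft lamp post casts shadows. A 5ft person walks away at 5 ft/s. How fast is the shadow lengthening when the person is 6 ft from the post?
25/17 ft/s

By similar triangles: 22/(x+s) = 5/s
Solving: s = 5x/17
ds/dt = 5/17 · dx/dt = 5/17 · 5 = 25/17 ft/s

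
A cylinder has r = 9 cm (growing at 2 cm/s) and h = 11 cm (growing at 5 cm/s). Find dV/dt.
801π cm³/s

V = πr²h
dV/dt = 2πrh·dr/dt + πr²·dh/dt
= 2π(9)(11)(2) + π(9)²(5)
= 801π cm³/s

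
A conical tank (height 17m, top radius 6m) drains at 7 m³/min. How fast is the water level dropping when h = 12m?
2023/(5184π) ≈ 0.1242 m/min

r/h = 6/17, so r = (6/17)h
V = (1/3)πr²h = (1/3)π((6/17)h)²h = (12/289)πh³
dV/dh = (36/289)πh²
dh/dt = (dV/dt)/(dV/dh) = -7/((36/289)π·12²) = -2023/(5184π) m/min
The level is dropping at 2023/(5184π) ≈ 0.1242 m/min.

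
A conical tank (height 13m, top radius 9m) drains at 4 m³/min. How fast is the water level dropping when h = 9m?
676/(6561π) ≈ 0.0328 m/min

r/h = 9/13, so r = (9/13)h
V = (1/3)πr²h = (1/3)π((9/13)h)²h = (27/169)πh³
dV/dh = (81/169)πh²
dh/dt = (dV/dt)/(dV/dh) = -4/((81/169)π·9²) = -676/(6561π) m/min
The level is dropping at 676/(6561π) ≈ 0.0328 m/min.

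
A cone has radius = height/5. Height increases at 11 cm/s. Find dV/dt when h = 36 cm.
14256π/25 cm³/s

V = (1/3)π(h/5)²h = πh³/75
dV/dt = πh²/25 · 11
At h = 36: dV/dt = 14256π/25 cm³/s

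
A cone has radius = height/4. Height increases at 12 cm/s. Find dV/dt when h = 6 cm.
27π cm³/s

V = (1/3)π(h/4)²h = πh³/48
dV/dt = πh²/16 · 12
At h = 6: dV/dt = 27π cm³/s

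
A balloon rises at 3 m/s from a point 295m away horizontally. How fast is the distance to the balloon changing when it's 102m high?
306√97429/97429 ≈ 0.9803 m/s

z² = 295² + y²
z = √(295² + 102²) = √97429
dz/dt = y/z · dy/dt = 102/√97429 · 3 = 306√97429/97429 ≈ 0.9803 m/s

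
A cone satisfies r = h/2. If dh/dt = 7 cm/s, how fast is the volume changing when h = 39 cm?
10647π/4 cm³/s

V = (1/3)π(h/2)²h = πh³/12
dV/dt = πh²/4 · 7
At h = 39: dV/dt = 10647π/4 cm³/s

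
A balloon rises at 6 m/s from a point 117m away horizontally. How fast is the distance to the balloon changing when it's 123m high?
123√3202/1601 ≈ 4.347 m/s

z² = 117² + y²
z = √(117² + 123²) = 3√3202
dz/dt = y/z · dy/dt = 123/(3√3202) · 6 = 123√3202/1601 ≈ 4.347 m/s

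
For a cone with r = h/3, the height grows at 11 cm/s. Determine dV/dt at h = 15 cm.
275π cm³/s

V = (1/3)π(h/3)²h = πh³/27
dV/dt = πh²/9 · 11
At h = 15: dV/dt = 275π cm³/s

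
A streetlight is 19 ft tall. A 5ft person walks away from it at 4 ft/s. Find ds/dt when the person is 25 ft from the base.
10/7 ft/s

By similar triangles: 19/(x+s) = 5/s
Solving: s = 5x/14
ds/dt = 5/14 · dx/dt = 5/14 · 4 = 10/7 ft/s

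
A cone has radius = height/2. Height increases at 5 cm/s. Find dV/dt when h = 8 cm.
80π cm³/s

V = (1/3)π(h/2)²h = πh³/12
dV/dt = πh²/4 · 5
At h = 8: dV/dt = 80π cm³/s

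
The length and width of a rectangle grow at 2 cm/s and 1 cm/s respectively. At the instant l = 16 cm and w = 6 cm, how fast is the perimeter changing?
6 cm/s

P = 2(l + w)
dP/dt = 2(dl/dt + dw/dt) = 2(2 + 1) = 6 cm/s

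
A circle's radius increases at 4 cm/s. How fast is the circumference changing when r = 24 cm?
8π cm/s

C = 2πr
dC/dt = 2π · dr/dt = 2π · 4 = 8π cm/s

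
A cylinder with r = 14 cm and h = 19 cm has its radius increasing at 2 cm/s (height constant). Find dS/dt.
188π cm²/s

S = 2πrh + 2πr² (lateral + bases)
dS/dt = (2πh + 4πr)·dr/dt = (2π·19 + 4π·14)·2
= 188π cm²/s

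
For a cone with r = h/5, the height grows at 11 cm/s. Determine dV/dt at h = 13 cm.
1859π/25 cm³/s

V = (1/3)π(h/5)²h = πh³/75
dV/dt = πh²/25 · 11
At h = 13: dV/dt = 1859π/25 cm³/s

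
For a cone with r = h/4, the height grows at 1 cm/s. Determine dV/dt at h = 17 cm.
289π/16 cm³/s

V = (1/3)π(h/4)²h = πh³/48
dV/dt = πh²/16 · 1
At h = 17: dV/dt = 289π/16 cm³/s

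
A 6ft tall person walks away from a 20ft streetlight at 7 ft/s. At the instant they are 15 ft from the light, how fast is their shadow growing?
3 ft/s

By similar triangles: 20/(x+s) = 6/s
Solving: s = 6x/14
ds/dt = 6/14 · dx/dt = 3/7 · 7 = 3 ft/s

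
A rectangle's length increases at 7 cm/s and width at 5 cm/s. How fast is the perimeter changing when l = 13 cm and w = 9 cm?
24 cm/s

P = 2(l + w)
dP/dt = 2(dl/dt + dw/dt) = 2(7 + 5) = 24 cm/s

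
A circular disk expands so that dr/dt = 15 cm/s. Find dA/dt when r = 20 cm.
600π cm²/s

A = πr²
dA/dt = 2πr · dr/dt = 2π(20)(15) = 600π cm²/s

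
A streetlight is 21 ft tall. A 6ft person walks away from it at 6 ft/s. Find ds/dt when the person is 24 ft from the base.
12/5 ft/s

By similar triangles: 21/(x+s) = 6/s
Solving: s = 6x/15
ds/dt = 6/15 · dx/dt = 2/5 · 6 = 12/5 ft/s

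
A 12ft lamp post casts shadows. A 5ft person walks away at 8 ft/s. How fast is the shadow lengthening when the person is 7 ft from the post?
40/7 ft/s

By similar triangles: 12/(x+s) = 5/s
Solving: s = 5x/7
ds/dt = 5/7 · dx/dt = 5/7 · 8 = 40/7 ft/s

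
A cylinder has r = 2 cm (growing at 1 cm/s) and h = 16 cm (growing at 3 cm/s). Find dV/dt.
76π cm³/s

V = πr²h
dV/dt = 2πrh·dr/dt + πr²·dh/dt
= 2π(2)(16)(1) + π(2)²(3)
= 76π cm³/s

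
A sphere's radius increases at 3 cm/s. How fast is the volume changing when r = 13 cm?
2028π cm³/s

V = (4/3)πr³
dV/dt = dV/dr · dr/dt = 4πr² · 3
At r = 13: dV/dt = 2028π cm³/s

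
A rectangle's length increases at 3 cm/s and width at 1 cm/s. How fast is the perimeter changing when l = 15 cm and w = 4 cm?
8 cm/s

P = 2(l + w)
dP/dt = 2(dl/dt + dw/dt) = 2(3 + 1) = 8 cm/s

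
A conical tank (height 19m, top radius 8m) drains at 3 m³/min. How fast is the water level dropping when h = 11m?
1083/(7744π) ≈ 0.04452 m/min

r/h = 8/19, so r = (8/19)h
V = (1/3)πr²h = (1/3)π((8/19)h)²h = (64/1083)πh³
dV/dh = (64/361)πh²
dh/dt = (dV/dt)/(dV/dh) = -3/((64/361)π·11²) = -1083/(7744π) m/min
The level is dropping at 1083/(7744π) ≈ 0.04452 m/min.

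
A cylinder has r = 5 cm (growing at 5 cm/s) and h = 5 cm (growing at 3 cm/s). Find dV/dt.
325π cm³/s

V = πr²h
dV/dt = 2πrh·dr/dt + πr²·dh/dt
= 2π(5)(5)(5) + π(5)²(3)
= 325π cm³/s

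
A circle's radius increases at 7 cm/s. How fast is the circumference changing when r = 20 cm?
14π cm/s

C = 2πr
dC/dt = 2π · dr/dt = 2π · 7 = 14π cm/s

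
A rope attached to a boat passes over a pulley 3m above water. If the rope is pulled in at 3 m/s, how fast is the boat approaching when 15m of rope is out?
5√6/4 ≈ 3.062 m/s

rope² = x² + 3²
x = √(15² - 3²) = 6√6
dx/dt = (rope/x) · d(rope)/dt = (15/(6√6)) · (-3) = -5√6/4 m/s
The boat approaches at 5√6/4 ≈ 3.062 m/s.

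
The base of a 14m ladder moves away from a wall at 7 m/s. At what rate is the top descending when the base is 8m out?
28√33/33 ≈ 4.874 m/s

x² + y² = 14²
2x·dx/dt + 2y·dy/dt = 0
dy/dt = -x/y · dx/dt = -8/(2√33) · 7 = -28√33/33 m/s
The top is descending at 28√33/33 ≈ 4.874 m/s.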